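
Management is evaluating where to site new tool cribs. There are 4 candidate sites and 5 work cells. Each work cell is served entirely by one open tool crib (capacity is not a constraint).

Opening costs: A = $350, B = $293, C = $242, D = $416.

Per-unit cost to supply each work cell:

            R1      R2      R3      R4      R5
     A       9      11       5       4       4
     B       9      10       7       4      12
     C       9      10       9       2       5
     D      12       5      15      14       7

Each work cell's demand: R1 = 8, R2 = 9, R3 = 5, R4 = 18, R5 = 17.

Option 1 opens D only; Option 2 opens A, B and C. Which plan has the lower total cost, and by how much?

Option 1 is cheaper by 173.

Option 1: {D}: R1→D 12·8=96, R2→D 5·9=45, R3→D 15·5=75, R4→D 14·18=252, R5→D 7·17=119. Service 587; fixed 416; total 1003.
Option 2: {A, B, C}: R1→A 9·8=72, R2→B 10·9=90, R3→A 5·5=25, R4→C 2·18=36, R5→A 4·17=68. Service 291; fixed 885; total 1176.
Difference: |1003 − 1176| = 173.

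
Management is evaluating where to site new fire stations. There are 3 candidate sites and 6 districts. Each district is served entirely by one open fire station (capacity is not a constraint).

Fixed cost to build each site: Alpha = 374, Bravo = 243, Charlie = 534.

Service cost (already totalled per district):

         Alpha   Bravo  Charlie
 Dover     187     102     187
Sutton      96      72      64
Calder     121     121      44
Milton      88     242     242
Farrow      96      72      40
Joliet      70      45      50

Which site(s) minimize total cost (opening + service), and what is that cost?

For any fixed open set, each district goes to its cheapest open site; total = fixed + service.
{Bravo}: Dover→Bravo 102, Sutton→Bravo 72, Calder→Bravo 121, Milton→Bravo 242, Farrow→Bravo 72, Joliet→Bravo 45. Service 654; fixed 243; total 897.
{Alpha}: service 658 + fixed 374 = 1032
{Alpha, Bravo}: Dover→Bravo 102, Sutton→Bravo 72, Calder→Alpha 121, Milton→Alpha 88, Farrow→Bravo 72, Joliet→Bravo 45. Service 500; fixed 617; total 1117.
{Alpha, Bravo, Charlie}: Dover→Bravo 102, Sutton→Charlie 64, Calder→Charlie 44, Milton→Alpha 88, Farrow→Charlie 40, Joliet→Bravo 45. Service 383; fixed 1151; total 1534.
No other subset beats 897.

Open Bravo only; minimum total cost 897.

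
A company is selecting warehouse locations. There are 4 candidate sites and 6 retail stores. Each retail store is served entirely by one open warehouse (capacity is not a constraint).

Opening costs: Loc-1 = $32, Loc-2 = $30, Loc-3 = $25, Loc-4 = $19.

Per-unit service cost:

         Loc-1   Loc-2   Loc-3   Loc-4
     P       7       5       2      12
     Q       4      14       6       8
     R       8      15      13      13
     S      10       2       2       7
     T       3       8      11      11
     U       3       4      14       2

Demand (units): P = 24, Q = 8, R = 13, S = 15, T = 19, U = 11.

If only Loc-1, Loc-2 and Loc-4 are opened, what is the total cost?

Total cost: 446

Each retail store is assigned to its cheapest site among the open ones.
{Loc-1, Loc-2, Loc-4}: P→Loc-2 5·24=120, Q→Loc-1 4·8=32, R→Loc-1 8·13=104, S→Loc-2 2·15=30, T→Loc-1 3·19=57, U→Loc-4 2·11=22. Service 365; fixed 81; total 446.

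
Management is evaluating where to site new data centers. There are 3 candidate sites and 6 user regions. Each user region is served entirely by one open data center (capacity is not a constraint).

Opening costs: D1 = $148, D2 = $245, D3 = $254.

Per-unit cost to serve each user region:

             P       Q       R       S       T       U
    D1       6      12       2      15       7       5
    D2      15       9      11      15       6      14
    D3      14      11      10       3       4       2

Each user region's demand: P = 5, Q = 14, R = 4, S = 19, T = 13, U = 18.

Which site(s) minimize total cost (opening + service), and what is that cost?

For any fixed open set, each user region goes to its cheapest open site; total = fixed + service.
{D3}: P→D3 14·5=70, Q→D3 11·14=154, R→D3 10·4=40, S→D3 3·19=57, T→D3 4·13=52, U→D3 2·18=36. Service 409; fixed 254; total 663.
{D1, D3}: P→D1 6·5=30, Q→D3 11·14=154, R→D1 2·4=8, S→D3 3·19=57, T→D3 4·13=52, U→D3 2·18=36. Service 337; fixed 402; total 739.
{D1}: service 672 + fixed 148 = 820
{D1, D2, D3}: P→D1 6·5=30, Q→D2 9·14=126, R→D1 2·4=8, S→D3 3·19=57, T→D3 4·13=52, U→D3 2·18=36. Service 309; fixed 647; total 956.
No other subset beats 663.

Open D3 only; minimum total cost 663.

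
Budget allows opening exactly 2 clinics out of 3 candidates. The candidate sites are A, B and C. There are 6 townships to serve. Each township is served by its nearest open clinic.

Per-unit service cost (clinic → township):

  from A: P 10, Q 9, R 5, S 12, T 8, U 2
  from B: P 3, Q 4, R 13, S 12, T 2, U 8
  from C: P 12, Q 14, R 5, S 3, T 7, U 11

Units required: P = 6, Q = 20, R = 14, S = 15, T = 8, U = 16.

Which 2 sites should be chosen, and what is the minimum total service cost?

Choose B and C; total service cost 357.

With exactly 2 open, each township uses its cheapest among the chosen.
{B, C}: P→B 3·6=18, Q→B 4·20=80, R→C 5·14=70, S→C 3·15=45, T→B 2·8=16, U→B 8·16=128. Service cost 357.
{A, B}: service cost 396
{A, C}: service cost 443
Among all 3 size-2 choices, {B, C} is lowest.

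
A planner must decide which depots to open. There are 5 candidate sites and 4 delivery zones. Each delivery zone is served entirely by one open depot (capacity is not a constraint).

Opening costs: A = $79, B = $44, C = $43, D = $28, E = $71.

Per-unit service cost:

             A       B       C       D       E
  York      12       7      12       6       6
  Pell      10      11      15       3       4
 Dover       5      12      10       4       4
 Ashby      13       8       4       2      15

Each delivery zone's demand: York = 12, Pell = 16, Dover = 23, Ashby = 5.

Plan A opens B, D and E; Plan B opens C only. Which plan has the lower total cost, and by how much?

Plan A is cheaper by 312.

Plan A: {B, D, E}: York→D 6·12=72, Pell→D 3·16=48, Dover→D 4·23=92, Ashby→D 2·5=10. Service 222; fixed 143; total 365.
Plan B: {C}: York→C 12·12=144, Pell→C 15·16=240, Dover→C 10·23=230, Ashby→C 4·5=20. Service 634; fixed 43; total 677.
Difference: |365 − 677| = 312.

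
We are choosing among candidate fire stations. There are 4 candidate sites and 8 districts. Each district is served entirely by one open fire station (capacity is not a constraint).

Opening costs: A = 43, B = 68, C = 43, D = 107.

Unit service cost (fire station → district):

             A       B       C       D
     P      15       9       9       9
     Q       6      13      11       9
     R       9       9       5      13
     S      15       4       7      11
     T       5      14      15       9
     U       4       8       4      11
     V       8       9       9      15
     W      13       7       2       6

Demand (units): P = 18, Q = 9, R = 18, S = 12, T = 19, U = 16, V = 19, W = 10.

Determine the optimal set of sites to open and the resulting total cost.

For any fixed open set, each district goes to its cheapest open site; total = fixed + service.
{A, C}: P→C 9·18=162, Q→A 6·9=54, R→C 5·18=90, S→C 7·12=84, T→A 5·19=95, U→A 4·16=64, V→A 8·19=152, W→C 2·10=20. Service 721; fixed 86; total 807.
{A, B, C}: service 685 + fixed 154 = 839
{A, C, D}: service 721 + fixed 193 = 914
{A, B, C, D}: service 685 + fixed 261 = 946
(All 15 nonempty subsets were checked; A and C is lowest.)

Open A and C; minimum total cost 807.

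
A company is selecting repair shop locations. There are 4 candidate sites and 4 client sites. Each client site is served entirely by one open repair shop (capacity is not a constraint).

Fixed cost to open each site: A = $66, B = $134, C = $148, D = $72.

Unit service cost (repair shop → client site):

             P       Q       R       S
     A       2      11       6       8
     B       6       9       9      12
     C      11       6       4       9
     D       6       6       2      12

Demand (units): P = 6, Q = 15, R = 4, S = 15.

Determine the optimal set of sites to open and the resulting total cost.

For any fixed open set, each client site goes to its cheapest open site; total = fixed + service.
{A, D}: P→A 2·6=12, Q→D 6·15=90, R→D 2·4=8, S→A 8·15=120. Service 230; fixed 138; total 368.
{D}: service 314 + fixed 72 = 386
{A}: service 321 + fixed 66 = 387
{A, B, C, D}: P→A 2·6=12, Q→C 6·15=90, R→D 2·4=8, S→A 8·15=120. Service 230; fixed 420; total 650.
No other subset beats 368.

Open A and D; minimum total cost 368.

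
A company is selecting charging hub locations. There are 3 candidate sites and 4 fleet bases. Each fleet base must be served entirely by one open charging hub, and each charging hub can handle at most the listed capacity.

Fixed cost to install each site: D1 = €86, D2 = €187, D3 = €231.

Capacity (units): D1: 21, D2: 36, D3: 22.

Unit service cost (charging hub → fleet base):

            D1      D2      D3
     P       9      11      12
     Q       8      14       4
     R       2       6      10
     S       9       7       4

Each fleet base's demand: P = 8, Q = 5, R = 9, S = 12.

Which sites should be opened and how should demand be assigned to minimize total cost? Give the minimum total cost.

Minimum total cost: 475

Open {D1, D3}: P→D1 9·8=72, Q→D3 4·5=20, R→D1 2·9=18, S→D3 4·12=48.
Loads: D1 carries 17/21, D3 carries 17/22. Service 158; fixed 317; total 475.
Next best feasible plan costs 483.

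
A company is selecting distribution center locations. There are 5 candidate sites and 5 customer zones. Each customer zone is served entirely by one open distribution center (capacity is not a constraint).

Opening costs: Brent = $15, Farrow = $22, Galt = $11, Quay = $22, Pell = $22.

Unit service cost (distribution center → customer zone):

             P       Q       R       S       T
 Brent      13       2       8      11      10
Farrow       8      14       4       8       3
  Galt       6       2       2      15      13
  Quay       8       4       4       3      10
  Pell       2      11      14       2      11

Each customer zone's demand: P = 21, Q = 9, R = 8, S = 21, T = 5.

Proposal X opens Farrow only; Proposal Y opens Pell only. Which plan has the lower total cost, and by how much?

Proposal X: {Farrow}: P→Farrow 8·21=168, Q→Farrow 14·9=126, R→Farrow 4·8=32, S→Farrow 8·21=168, T→Farrow 3·5=15. Service 509; fixed 22; total 531.
Proposal Y: {Pell}: P→Pell 2·21=42, Q→Pell 11·9=99, R→Pell 14·8=112, S→Pell 2·21=42, T→Pell 11·5=55. Service 350; fixed 22; total 372.
Difference: |531 − 372| = 159.

Proposal Y is cheaper by 159.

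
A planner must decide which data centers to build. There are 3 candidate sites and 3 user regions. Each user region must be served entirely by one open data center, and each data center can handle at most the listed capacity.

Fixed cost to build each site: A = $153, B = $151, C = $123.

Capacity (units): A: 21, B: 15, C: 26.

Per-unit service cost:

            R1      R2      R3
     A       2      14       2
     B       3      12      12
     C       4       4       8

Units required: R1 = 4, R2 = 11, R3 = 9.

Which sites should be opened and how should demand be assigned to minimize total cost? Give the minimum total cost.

Open {C}: R1→C 4·4=16, R2→C 4·11=44, R3→C 8·9=72.
Loads: C carries 24/26. Service 132; fixed 123; total 255.
Next best feasible plan costs 346.

Minimum total cost: 255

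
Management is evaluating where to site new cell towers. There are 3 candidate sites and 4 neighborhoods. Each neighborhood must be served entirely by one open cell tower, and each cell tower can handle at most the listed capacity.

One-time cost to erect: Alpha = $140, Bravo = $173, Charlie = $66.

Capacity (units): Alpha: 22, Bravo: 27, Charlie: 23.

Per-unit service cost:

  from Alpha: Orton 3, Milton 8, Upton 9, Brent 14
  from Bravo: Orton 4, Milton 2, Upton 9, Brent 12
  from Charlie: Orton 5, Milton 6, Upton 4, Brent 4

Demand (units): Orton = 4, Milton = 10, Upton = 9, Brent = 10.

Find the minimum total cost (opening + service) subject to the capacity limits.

Minimum total cost: 351

Open {Bravo, Charlie}: Orton→Bravo 4·4=16, Milton→Bravo 2·10=20, Upton→Charlie 4·9=36, Brent→Charlie 4·10=40.
Loads: Bravo carries 14/27, Charlie carries 19/23. Service 112; fixed 239; total 351.
Next best feasible plan costs 355.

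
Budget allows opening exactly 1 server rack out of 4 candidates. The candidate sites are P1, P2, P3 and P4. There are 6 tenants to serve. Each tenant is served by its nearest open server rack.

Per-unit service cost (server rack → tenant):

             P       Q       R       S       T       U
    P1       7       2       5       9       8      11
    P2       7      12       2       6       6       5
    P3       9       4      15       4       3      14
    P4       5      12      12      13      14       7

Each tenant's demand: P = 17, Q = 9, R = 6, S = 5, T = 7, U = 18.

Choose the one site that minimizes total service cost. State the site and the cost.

With exactly 1 open, each tenant uses its cheapest among the chosen.
{P2}: P→P2 7·17=119, Q→P2 12·9=108, R→P2 2·6=12, S→P2 6·5=30, T→P2 6·7=42, U→P2 5·18=90. Service cost 401.
{P1}: service cost 466
{P4}: service cost 554
Among all 4 size-1 choices, {P2} is lowest.

Choose P2 only; total service cost 401.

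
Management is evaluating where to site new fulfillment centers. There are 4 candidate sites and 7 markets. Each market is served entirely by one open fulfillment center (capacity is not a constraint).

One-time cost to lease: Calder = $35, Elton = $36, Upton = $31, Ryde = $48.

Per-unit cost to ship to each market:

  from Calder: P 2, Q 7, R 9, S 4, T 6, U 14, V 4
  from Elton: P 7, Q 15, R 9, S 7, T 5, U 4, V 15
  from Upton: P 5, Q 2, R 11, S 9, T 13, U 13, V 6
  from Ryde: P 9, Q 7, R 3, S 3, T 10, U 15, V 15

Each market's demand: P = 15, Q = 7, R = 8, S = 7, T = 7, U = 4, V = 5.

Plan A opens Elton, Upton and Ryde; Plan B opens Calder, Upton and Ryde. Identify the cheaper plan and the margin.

Plan A: {Elton, Upton, Ryde}: P→Upton 5·15=75, Q→Upton 2·7=14, R→Ryde 3·8=24, S→Ryde 3·7=21, T→Elton 5·7=35, U→Elton 4·4=16, V→Upton 6·5=30. Service 215; fixed 115; total 330.
Plan B: {Calder, Upton, Ryde}: P→Calder 2·15=30, Q→Upton 2·7=14, R→Ryde 3·8=24, S→Ryde 3·7=21, T→Calder 6·7=42, U→Upton 13·4=52, V→Calder 4·5=20. Service 203; fixed 114; total 317.
Difference: |330 − 317| = 13.

Plan B is cheaper by 13.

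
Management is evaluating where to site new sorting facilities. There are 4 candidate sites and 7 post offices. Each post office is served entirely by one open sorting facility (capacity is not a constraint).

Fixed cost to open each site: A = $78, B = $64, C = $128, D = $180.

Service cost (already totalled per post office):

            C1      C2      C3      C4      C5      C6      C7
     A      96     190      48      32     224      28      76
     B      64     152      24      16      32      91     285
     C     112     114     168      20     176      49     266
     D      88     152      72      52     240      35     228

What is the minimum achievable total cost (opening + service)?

For any fixed open set, each post office goes to its cheapest open site; total = fixed + service.
{A, B}: C1→B 64, C2→B 152, C3→B 24, C4→B 16, C5→B 32, C6→A 28, C7→A 76. Service 392; fixed 142; total 534.
{A, B, C}: service 354 + fixed 270 = 624
{A, B, D}: C1→B 64, C2→B 152, C3→B 24, C4→B 16, C5→B 32, C6→A 28, C7→A 76. Service 392; fixed 322; total 714.
{A, B, C, D}: service 354 + fixed 450 = 804
No other subset beats 534.

Minimum total cost: 534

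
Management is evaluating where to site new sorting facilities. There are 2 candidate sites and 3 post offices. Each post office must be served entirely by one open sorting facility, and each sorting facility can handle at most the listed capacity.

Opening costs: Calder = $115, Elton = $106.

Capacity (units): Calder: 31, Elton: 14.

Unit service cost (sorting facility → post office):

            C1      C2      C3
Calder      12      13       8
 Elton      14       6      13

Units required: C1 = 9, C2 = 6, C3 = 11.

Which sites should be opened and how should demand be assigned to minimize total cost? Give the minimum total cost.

Minimum total cost: 389

Open {Calder}: C1→Calder 12·9=108, C2→Calder 13·6=78, C3→Calder 8·11=88.
Loads: Calder carries 26/31. Service 274; fixed 115; total 389.
Next best feasible plan costs 453.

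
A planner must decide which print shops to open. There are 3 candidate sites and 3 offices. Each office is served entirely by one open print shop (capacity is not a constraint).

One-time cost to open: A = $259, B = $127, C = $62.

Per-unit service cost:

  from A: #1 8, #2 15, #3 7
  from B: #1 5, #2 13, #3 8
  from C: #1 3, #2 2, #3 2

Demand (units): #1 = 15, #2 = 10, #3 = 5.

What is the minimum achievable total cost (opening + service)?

Minimum total cost: 137

For any fixed open set, each office goes to its cheapest open site; total = fixed + service.
{C}: #1→C 3·15=45, #2→C 2·10=20, #3→C 2·5=10. Service 75; fixed 62; total 137.
{B, C}: #1→C 3·15=45, #2→C 2·10=20, #3→C 2·5=10. Service 75; fixed 189; total 264.
{B}: #1→B 5·15=75, #2→B 13·10=130, #3→B 8·5=40. Service 245; fixed 127; total 372.
{A, B, C}: service 75 + fixed 448 = 523
No other subset beats 137.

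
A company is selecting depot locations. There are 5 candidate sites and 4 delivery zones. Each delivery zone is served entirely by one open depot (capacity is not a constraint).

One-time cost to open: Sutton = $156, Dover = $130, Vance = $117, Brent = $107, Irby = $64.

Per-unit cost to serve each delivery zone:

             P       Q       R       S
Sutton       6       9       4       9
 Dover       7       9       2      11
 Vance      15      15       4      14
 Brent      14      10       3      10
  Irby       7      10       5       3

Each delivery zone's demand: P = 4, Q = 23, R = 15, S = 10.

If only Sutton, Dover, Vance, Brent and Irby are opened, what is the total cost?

Each delivery zone is assigned to its cheapest site among the open ones.
{Sutton, Dover, Vance, Brent, Irby}: P→Sutton 6·4=24, Q→Sutton 9·23=207, R→Dover 2·15=30, S→Irby 3·10=30. Service 291; fixed 574; total 865.

Total cost: 865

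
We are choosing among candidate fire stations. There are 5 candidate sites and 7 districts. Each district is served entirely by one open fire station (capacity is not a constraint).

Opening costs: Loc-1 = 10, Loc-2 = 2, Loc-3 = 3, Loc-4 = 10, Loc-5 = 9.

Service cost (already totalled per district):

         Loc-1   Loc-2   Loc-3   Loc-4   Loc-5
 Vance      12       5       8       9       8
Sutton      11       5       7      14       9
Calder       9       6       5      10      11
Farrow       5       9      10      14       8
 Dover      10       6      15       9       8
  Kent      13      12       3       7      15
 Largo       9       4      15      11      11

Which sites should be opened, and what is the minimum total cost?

For any fixed open set, each district goes to its cheapest open site; total = fixed + service.
{Loc-2, Loc-3}: Vance→Loc-2 5, Sutton→Loc-2 5, Calder→Loc-3 5, Farrow→Loc-2 9, Dover→Loc-2 6, Kent→Loc-3 3, Largo→Loc-2 4. Service 37; fixed 5; total 42.
{Loc-1, Loc-2, Loc-3}: service 33 + fixed 15 = 48
{Loc-2}: Vance→Loc-2 5, Sutton→Loc-2 5, Calder→Loc-2 6, Farrow→Loc-2 9, Dover→Loc-2 6, Kent→Loc-2 12, Largo→Loc-2 4. Service 47; fixed 2; total 49.
{Loc-1, Loc-2, Loc-3, Loc-4, Loc-5}: service 33 + fixed 34 = 67
No other subset beats 42.

Open Loc-2 and Loc-3; minimum total cost 42.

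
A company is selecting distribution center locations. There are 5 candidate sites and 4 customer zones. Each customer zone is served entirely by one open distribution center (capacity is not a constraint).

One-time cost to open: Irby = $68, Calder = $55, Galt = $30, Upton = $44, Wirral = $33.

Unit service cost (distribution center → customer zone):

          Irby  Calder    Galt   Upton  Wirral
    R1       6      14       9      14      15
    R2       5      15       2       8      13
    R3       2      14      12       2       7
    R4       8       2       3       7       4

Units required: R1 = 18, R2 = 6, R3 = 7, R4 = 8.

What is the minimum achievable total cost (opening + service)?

For any fixed open set, each customer zone goes to its cheapest open site; total = fixed + service.
{Irby, Galt}: R1→Irby 6·18=108, R2→Galt 2·6=12, R3→Irby 2·7=14, R4→Galt 3·8=24. Service 158; fixed 98; total 256.
{Irby}: service 216 + fixed 68 = 284
{Irby, Wirral}: R1→Irby 6·18=108, R2→Irby 5·6=30, R3→Irby 2·7=14, R4→Wirral 4·8=32. Service 184; fixed 101; total 285.
{Irby, Calder, Galt, Upton, Wirral}: R1→Irby 6·18=108, R2→Galt 2·6=12, R3→Irby 2·7=14, R4→Calder 2·8=16. Service 150; fixed 230; total 380.
No other subset beats 256.

Minimum total cost: 256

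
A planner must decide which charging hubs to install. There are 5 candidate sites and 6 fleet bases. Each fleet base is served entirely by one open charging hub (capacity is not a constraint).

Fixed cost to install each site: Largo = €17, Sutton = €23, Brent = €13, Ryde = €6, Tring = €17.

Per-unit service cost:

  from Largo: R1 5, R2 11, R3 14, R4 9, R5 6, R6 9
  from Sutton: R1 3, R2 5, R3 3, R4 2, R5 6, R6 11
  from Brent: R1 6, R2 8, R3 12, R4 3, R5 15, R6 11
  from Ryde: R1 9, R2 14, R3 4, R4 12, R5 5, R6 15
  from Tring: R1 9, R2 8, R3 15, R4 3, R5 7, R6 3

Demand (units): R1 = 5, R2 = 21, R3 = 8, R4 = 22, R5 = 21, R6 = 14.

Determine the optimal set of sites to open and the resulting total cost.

Open Sutton, Ryde and Tring; minimum total cost 381.

For any fixed open set, each fleet base goes to its cheapest open site; total = fixed + service.
{Sutton, Ryde, Tring}: R1→Sutton 3·5=15, R2→Sutton 5·21=105, R3→Sutton 3·8=24, R4→Sutton 2·22=44, R5→Ryde 5·21=105, R6→Tring 3·14=42. Service 335; fixed 46; total 381.
{Sutton, Brent, Ryde, Tring}: service 335 + fixed 59 = 394
{Sutton, Tring}: service 356 + fixed 40 = 396
{Largo, Sutton, Brent, Ryde, Tring}: R1→Sutton 3·5=15, R2→Sutton 5·21=105, R3→Sutton 3·8=24, R4→Sutton 2·22=44, R5→Ryde 5·21=105, R6→Tring 3·14=42. Service 335; fixed 76; total 411.
No other subset beats 381.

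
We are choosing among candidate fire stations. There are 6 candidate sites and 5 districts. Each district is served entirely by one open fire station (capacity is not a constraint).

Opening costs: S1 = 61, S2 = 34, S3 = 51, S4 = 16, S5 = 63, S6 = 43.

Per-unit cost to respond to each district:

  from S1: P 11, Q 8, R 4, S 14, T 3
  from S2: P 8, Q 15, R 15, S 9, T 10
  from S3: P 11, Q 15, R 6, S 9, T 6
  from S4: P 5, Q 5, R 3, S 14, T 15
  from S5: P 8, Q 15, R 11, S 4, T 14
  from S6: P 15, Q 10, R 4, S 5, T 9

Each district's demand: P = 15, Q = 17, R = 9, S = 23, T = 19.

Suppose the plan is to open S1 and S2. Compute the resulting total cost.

Total cost: 651

Each district is assigned to its cheapest site among the open ones.
{S1, S2}: P→S2 8·15=120, Q→S1 8·17=136, R→S1 4·9=36, S→S2 9·23=207, T→S1 3·19=57. Service 556; fixed 95; total 651.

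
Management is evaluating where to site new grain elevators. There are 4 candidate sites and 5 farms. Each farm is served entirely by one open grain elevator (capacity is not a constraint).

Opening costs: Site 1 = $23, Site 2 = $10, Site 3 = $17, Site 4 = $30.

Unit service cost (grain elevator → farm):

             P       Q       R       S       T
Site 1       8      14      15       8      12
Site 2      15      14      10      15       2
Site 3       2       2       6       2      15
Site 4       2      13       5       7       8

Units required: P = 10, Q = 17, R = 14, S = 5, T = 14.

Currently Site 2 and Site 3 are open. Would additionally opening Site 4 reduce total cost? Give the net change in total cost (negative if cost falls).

Current service cost with {Site 2, Site 3}: 176.
Adding Site 4: each farm re-picks its cheapest; new service cost 162, saving 14.
Extra fixed cost: 30. Net change = 30 − 14 = 16.
(Totals: 203 → 219.)

No — net change +16 (cost rises by 16).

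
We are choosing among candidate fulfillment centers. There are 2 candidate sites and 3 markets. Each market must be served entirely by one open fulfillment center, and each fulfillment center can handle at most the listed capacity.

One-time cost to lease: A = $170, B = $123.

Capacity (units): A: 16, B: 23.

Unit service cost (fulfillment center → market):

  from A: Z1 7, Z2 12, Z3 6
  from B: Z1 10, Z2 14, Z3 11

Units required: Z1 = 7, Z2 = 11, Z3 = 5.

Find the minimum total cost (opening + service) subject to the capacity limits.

Minimum total cost: 402

Open {B}: Z1→B 10·7=70, Z2→B 14·11=154, Z3→B 11·5=55.
Loads: B carries 23/23. Service 279; fixed 123; total 402.
Next best feasible plan costs 525.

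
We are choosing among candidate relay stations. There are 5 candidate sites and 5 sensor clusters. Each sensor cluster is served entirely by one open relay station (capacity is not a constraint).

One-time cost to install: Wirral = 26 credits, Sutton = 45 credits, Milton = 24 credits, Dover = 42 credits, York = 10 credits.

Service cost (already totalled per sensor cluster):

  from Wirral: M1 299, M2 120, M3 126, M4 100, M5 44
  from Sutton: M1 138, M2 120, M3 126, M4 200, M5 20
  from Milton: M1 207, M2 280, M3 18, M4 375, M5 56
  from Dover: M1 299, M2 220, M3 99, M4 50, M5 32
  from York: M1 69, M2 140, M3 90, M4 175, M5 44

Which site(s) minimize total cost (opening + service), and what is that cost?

For any fixed open set, each sensor cluster goes to its cheapest open site; total = fixed + service.
{Milton, Dover, York}: M1→York 69, M2→York 140, M3→Milton 18, M4→Dover 50, M5→Dover 32. Service 309; fixed 76; total 385.
{Wirral, Milton, Dover, York}: service 289 + fixed 102 = 391
{Sutton, Milton, Dover, York}: M1→York 69, M2→Sutton 120, M3→Milton 18, M4→Dover 50, M5→Sutton 20. Service 277; fixed 121; total 398.
{Wirral, Sutton, Milton, Dover, York}: M1→York 69, M2→Wirral 120, M3→Milton 18, M4→Dover 50, M5→Sutton 20. Service 277; fixed 147; total 424.
No other subset beats 385.

Open Milton, Dover and York; minimum total cost 385.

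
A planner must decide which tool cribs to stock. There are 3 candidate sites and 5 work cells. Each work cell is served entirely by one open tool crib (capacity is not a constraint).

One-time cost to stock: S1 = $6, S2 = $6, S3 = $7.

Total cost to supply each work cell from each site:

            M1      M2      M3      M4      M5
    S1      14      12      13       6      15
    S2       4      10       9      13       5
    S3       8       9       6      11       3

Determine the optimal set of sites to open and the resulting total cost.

Open S3 only; minimum total cost 44.

For any fixed open set, each work cell goes to its cheapest open site; total = fixed + service.
{S3}: M1→S3 8, M2→S3 9, M3→S3 6, M4→S3 11, M5→S3 3. Service 37; fixed 7; total 44.
{S1, S3}: M1→S3 8, M2→S3 9, M3→S3 6, M4→S1 6, M5→S3 3. Service 32; fixed 13; total 45.
{S1, S2}: M1→S2 4, M2→S2 10, M3→S2 9, M4→S1 6, M5→S2 5. Service 34; fixed 12; total 46.
{S1, S2, S3}: service 28 + fixed 19 = 47
No other subset beats 44.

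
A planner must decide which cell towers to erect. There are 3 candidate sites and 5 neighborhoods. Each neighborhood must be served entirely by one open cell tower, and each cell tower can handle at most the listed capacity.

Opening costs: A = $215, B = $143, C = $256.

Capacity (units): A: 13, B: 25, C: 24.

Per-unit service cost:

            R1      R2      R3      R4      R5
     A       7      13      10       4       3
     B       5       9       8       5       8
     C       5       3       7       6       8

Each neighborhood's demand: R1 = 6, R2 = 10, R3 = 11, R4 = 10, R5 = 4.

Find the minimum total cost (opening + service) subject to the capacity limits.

Minimum total cost: 618

Open {B, C}: R1→B 5·6=30, R2→C 3·10=30, R3→C 7·11=77, R4→B 5·10=50, R5→B 8·4=32.
Loads: B carries 20/25, C carries 21/24. Service 219; fixed 399; total 618.
Next best feasible plan costs 629.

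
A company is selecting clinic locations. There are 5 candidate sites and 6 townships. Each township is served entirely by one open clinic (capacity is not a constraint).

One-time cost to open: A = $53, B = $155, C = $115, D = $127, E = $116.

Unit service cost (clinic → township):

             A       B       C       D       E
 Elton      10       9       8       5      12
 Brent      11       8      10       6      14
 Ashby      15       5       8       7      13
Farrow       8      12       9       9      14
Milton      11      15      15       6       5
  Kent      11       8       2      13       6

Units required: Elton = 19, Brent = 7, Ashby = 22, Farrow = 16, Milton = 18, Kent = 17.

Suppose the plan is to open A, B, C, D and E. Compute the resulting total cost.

Total cost: 1065

Each township is assigned to its cheapest site among the open ones.
{A, B, C, D, E}: Elton→D 5·19=95, Brent→D 6·7=42, Ashby→B 5·22=110, Farrow→A 8·16=128, Milton→E 5·18=90, Kent→C 2·17=34. Service 499; fixed 566; total 1065.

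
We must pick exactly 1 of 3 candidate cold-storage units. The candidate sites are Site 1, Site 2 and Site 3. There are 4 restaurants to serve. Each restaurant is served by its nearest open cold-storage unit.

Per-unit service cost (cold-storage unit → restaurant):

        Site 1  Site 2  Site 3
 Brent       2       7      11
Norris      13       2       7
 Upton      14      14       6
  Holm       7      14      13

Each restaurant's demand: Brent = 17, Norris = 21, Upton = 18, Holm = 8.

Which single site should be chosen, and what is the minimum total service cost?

With exactly 1 open, each restaurant uses its cheapest among the chosen.
{Site 2}: Brent→Site 2 7·17=119, Norris→Site 2 2·21=42, Upton→Site 2 14·18=252, Holm→Site 2 14·8=112. Service cost 525.
{Site 3}: service cost 546
{Site 1}: service cost 615
Among all 3 size-1 choices, {Site 2} is lowest.

Choose Site 2 only; total service cost 525.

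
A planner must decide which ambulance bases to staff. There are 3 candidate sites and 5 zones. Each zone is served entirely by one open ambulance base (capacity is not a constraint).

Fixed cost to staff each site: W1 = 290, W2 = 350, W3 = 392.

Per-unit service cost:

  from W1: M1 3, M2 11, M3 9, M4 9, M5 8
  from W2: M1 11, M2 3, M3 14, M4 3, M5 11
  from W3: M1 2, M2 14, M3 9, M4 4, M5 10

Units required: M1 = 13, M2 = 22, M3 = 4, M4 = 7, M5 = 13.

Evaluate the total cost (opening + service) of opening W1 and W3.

Each zone is assigned to its cheapest site among the open ones.
{W1, W3}: M1→W3 2·13=26, M2→W1 11·22=242, M3→W1 9·4=36, M4→W3 4·7=28, M5→W1 8·13=104. Service 436; fixed 682; total 1118.

Total cost: 1118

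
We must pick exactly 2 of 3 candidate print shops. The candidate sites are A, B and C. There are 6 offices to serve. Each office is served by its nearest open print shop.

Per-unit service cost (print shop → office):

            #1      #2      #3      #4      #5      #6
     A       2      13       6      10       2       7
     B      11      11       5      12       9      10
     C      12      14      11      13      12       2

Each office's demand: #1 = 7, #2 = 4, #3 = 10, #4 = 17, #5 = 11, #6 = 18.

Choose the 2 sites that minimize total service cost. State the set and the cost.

With exactly 2 open, each office uses its cheapest among the chosen.
{A, C}: #1→A 2·7=14, #2→A 13·4=52, #3→A 6·10=60, #4→A 10·17=170, #5→A 2·11=22, #6→C 2·18=36. Service cost 354.
{A, B}: service cost 426
{B, C}: service cost 510
Among all 3 size-2 choices, {A, C} is lowest.

Choose A and C; total service cost 354.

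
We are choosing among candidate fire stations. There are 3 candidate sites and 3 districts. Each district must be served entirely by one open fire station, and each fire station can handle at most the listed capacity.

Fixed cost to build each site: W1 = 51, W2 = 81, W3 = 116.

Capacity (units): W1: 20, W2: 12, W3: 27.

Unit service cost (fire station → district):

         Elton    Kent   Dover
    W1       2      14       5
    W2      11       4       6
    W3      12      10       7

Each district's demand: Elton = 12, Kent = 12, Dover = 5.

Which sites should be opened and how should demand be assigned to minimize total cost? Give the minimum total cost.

Open {W1, W2}: Elton→W1 2·12=24, Kent→W2 4·12=48, Dover→W1 5·5=25.
Loads: W1 carries 17/20, W2 carries 12/12. Service 97; fixed 132; total 229.
Next best feasible plan costs 336.

Minimum total cost: 229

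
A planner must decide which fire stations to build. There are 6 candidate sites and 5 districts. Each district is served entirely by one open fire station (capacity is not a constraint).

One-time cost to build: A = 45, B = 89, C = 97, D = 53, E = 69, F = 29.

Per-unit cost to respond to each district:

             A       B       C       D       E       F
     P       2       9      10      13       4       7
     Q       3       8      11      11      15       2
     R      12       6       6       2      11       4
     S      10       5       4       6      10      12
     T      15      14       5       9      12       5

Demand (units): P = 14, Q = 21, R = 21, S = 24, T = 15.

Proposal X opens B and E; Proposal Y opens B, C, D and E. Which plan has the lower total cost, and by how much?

Proposal X: {B, E}: P→E 4·14=56, Q→B 8·21=168, R→B 6·21=126, S→B 5·24=120, T→E 12·15=180. Service 650; fixed 158; total 808.
Proposal Y: {B, C, D, E}: P→E 4·14=56, Q→B 8·21=168, R→D 2·21=42, S→C 4·24=96, T→C 5·15=75. Service 437; fixed 308; total 745.
Difference: |808 − 745| = 63.

Proposal Y is cheaper by 63.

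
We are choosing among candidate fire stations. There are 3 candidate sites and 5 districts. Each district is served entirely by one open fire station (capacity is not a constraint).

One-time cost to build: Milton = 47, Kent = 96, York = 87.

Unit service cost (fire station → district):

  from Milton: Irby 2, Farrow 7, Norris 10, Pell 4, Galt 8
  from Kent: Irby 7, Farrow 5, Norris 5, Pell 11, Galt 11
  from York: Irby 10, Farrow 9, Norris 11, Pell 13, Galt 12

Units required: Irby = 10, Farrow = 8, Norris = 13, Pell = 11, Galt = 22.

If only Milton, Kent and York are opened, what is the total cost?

Total cost: 575

Each district is assigned to its cheapest site among the open ones.
{Milton, Kent, York}: Irby→Milton 2·10=20, Farrow→Kent 5·8=40, Norris→Kent 5·13=65, Pell→Milton 4·11=44, Galt→Milton 8·22=176. Service 345; fixed 230; total 575.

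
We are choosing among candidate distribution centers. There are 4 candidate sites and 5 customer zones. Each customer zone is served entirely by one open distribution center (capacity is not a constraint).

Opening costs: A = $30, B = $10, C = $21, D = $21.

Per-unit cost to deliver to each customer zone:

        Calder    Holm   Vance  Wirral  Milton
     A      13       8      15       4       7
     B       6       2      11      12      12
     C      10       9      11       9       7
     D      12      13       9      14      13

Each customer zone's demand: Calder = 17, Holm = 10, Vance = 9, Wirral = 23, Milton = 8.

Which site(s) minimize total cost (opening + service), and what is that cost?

For any fixed open set, each customer zone goes to its cheapest open site; total = fixed + service.
{A, B}: Calder→B 6·17=102, Holm→B 2·10=20, Vance→B 11·9=99, Wirral→A 4·23=92, Milton→A 7·8=56. Service 369; fixed 40; total 409.
{A, B, D}: Calder→B 6·17=102, Holm→B 2·10=20, Vance→D 9·9=81, Wirral→A 4·23=92, Milton→A 7·8=56. Service 351; fixed 61; total 412.
{A, B, C}: service 369 + fixed 61 = 430
{A, B, C, D}: service 351 + fixed 82 = 433
No other subset beats 409.

Open A and B; minimum total cost 409.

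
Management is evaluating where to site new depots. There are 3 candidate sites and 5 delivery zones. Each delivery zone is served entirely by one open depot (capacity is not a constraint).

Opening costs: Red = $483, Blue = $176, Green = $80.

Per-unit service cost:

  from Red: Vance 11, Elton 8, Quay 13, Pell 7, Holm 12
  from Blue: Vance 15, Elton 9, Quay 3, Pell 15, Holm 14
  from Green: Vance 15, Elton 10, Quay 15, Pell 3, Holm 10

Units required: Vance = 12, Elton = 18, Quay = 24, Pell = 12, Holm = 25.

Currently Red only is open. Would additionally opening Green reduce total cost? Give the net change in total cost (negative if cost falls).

Current service cost with {Red}: 972.
Adding Green: each delivery zone re-picks its cheapest; new service cost 874, saving 98.
Extra fixed cost: 80. Net change = 80 − 98 = -18.
(Totals: 1455 → 1437.)

Yes — net change −18 (cost falls by 18).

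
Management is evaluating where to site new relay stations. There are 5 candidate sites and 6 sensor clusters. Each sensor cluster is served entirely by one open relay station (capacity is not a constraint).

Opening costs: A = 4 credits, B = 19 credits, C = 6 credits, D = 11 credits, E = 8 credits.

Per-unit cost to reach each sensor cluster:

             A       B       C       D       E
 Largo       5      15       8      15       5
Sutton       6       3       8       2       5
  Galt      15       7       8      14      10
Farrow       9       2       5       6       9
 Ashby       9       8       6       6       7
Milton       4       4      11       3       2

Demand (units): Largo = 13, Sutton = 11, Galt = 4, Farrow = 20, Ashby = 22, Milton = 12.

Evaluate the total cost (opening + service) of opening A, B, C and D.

Each sensor cluster is assigned to its cheapest site among the open ones.
{A, B, C, D}: Largo→A 5·13=65, Sutton→D 2·11=22, Galt→B 7·4=28, Farrow→B 2·20=40, Ashby→C 6·22=132, Milton→D 3·12=36. Service 323; fixed 40; total 363.

Total cost: 363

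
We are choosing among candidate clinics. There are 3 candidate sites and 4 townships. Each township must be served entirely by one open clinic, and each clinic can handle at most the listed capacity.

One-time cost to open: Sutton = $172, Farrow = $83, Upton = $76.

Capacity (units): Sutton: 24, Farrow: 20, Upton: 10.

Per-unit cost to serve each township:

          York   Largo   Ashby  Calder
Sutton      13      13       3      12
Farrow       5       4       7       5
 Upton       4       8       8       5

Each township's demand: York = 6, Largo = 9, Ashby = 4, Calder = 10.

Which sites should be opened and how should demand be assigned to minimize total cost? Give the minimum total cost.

Minimum total cost: 301

Open {Farrow, Upton}: York→Upton 4·6=24, Largo→Farrow 4·9=36, Ashby→Upton 8·4=32, Calder→Farrow 5·10=50.
Loads: Farrow carries 19/20, Upton carries 10/10. Service 142; fixed 159; total 301.
Next best feasible plan costs 303.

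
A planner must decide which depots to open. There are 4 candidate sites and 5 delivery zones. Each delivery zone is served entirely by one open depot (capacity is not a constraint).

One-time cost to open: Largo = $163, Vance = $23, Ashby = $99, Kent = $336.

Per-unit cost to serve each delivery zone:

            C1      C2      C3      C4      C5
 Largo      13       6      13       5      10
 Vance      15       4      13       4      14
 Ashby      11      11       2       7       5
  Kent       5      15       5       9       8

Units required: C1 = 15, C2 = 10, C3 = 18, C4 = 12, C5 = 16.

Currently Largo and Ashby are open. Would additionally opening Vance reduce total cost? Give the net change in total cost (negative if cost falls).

Yes — net change −9 (cost falls by 9).

Current service cost with {Largo, Ashby}: 401.
Adding Vance: each delivery zone re-picks its cheapest; new service cost 369, saving 32.
Extra fixed cost: 23. Net change = 23 − 32 = -9.
(Totals: 663 → 654.)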